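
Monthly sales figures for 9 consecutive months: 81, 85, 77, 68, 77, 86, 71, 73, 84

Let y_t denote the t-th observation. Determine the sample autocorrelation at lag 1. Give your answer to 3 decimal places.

-0.075

Mean ȳ = (81 + 85 + 77 + 68 + 77 + 86 + 71 + 73 + 84)/9 = 78.0000
Numerator Σ_{t=1}^{8}(y_t−ȳ)(y_{t+1}−ȳ) = -25.0000
Denominator Σ(y_t−ȳ)² = 334.0000
r_1 = -25.0000 / 334.0000 = -0.075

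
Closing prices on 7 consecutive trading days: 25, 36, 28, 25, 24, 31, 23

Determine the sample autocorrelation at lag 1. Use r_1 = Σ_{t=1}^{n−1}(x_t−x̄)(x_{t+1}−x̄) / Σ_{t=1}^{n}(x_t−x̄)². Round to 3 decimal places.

-0.286

Mean x̄ = (25 + 36 + 28 + 25 + 24 + 31 + 23)/7 = 27.4286
Deviations from mean: -2.4286, 8.5714, 0.5714, -2.4286, -3.4286, 3.5714, -4.4286
Σ(x_t−x̄)(x_{t+1}−x̄) = (-20.8163) + (4.8980) + (-1.3878) + (8.3265) + (-12.2449) + (-15.8163) = -37.0408
Denominator Σ(x_t−x̄)² = 129.7143
r_1 = -37.0408 / 129.7143 = -0.286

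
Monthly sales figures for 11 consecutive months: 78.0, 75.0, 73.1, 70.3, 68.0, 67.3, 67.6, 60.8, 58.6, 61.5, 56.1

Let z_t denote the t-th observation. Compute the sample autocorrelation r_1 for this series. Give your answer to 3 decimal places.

Mean z̄ = (78.0 + 75.0 + 73.1 + 70.3 + 68.0 + 67.3 + 67.6 + 60.8 + 58.6 + 61.5 + 56.1)/11 = 66.9364
Numerator Σ_{t=1}^{10}(z_t−z̄)(z_{t+1}−z̄) = 315.1650
Denominator Σ(z_t−z̄)² = 492.5655
r_1 = 315.1650 / 492.5655 = 0.640

0.640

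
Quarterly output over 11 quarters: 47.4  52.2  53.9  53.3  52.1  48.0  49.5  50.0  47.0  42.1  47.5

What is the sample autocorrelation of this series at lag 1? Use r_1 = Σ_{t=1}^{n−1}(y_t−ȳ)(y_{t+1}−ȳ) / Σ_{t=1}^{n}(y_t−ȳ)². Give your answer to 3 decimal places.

0.513

Mean ȳ = (47.4 + 52.2 + 53.9 + 53.3 + 52.1 + 48.0 + 49.5 + 50.0 + 47.0 + 42.1 + 47.5)/11 = 49.3636
Numerator Σ_{t=1}^{10}(y_t−ȳ)(y_{t+1}−ȳ) = 61.2960
Denominator Σ(y_t−ȳ)² = 119.5655
r_1 = 61.2960 / 119.5655 = 0.513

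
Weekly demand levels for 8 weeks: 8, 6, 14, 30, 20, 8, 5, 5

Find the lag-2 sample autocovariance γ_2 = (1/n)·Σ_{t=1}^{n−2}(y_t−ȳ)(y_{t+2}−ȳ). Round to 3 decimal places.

Mean ȳ = (8 + 6 + 14 + 30 + 20 + 8 + 5 + 5)/8 = 12.0000
Deviations: -4.0000, -6.0000, 2.0000, 18.0000, 8.0000, -4.0000, -7.0000, -7.0000
Σ_{t=1}^{6}(y_t−ȳ)(y_{t+2}−ȳ) = -200.0000
γ_2 = -200.0000 / 8 = -25.000

-25.000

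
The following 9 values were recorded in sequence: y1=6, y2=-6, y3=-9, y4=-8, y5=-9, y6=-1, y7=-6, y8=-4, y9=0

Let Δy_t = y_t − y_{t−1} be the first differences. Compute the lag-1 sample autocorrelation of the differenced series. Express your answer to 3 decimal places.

First differences Δy: -12, -3, 1, -1, 8, -5, 2, 4
Mean of differences = -0.7500
Numerator Σ(Δy_t−Δȳ)(Δy_{t+1}−Δȳ) = -17.0625
Denominator Σ(Δy_t−Δȳ)² = 259.5000
r_1(Δy) = -17.0625 / 259.5000 = -0.066

-0.066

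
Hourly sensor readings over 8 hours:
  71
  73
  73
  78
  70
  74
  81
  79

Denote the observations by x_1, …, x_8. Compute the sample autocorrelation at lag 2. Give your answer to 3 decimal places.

-0.231

Mean x̄ = (71 + 73 + 73 + 78 + 70 + 74 + 81 + 79)/8 = 74.8750
Deviations from mean: -3.8750, -1.8750, -1.8750, 3.1250, -4.8750, -0.8750, 6.1250, 4.1250
Σ(x_t−x̄)(x_{t+2}−x̄) = (7.2656) + (-5.8594) + (9.1406) + (-2.7344) + (-29.8594) + (-3.6094) = -25.6563
Denominator Σ(x_t−x̄)² = 110.8750
r_2 = -25.6563 / 110.8750 = -0.231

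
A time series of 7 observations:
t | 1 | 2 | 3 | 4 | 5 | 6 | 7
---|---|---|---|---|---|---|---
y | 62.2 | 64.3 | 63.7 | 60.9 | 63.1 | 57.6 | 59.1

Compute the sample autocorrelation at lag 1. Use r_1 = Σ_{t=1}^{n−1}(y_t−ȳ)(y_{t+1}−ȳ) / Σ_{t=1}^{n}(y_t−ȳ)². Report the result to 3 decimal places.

Mean ȳ = (62.2 + 64.3 + 63.7 + 60.9 + 63.1 + 57.6 + 59.1)/7 = 61.5571
Deviations from mean: 0.6429, 2.7429, 2.1429, -0.6571, 1.5429, -3.9571, -2.4571
Σ(y_t−ȳ)(y_{t+1}−ȳ) = (1.7633) + (5.8776) + (-1.4082) + (-1.0139) + (-6.1053) + (9.7233) = 8.8367
Denominator Σ(y_t−ȳ)² = 37.0371
r_1 = 8.8367 / 37.0371 = 0.239

0.239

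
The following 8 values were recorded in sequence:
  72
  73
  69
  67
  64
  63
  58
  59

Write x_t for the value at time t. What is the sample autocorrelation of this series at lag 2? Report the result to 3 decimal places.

0.238

Mean x̄ = (72 + 73 + 69 + 67 + 64 + 63 + 58 + 59)/8 = 65.6250
Deviations from mean: 6.3750, 7.3750, 3.3750, 1.3750, -1.6250, -2.6250, -7.6250, -6.6250
Σ(x_t−x̄)(x_{t+2}−x̄) = (21.5156) + (10.1406) + (-5.4844) + (-3.6094) + (12.3906) + (17.3906) = 52.3438
Denominator Σ(x_t−x̄)² = 219.8750
r_2 = 52.3438 / 219.8750 = 0.238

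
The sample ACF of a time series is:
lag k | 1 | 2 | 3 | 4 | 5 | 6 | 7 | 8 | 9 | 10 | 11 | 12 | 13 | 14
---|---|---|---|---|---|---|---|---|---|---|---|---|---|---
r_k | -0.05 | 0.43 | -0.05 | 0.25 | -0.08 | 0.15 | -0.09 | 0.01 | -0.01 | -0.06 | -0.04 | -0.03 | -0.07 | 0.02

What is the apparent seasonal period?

2

The largest autocorrelation is r_2 = 0.43, with weaker echoes at lags 4 (0.25) and 6 (0.15); the remaining lags stay at or below 0.02.
The dominant spike at lag 2 indicates a seasonal period of 2.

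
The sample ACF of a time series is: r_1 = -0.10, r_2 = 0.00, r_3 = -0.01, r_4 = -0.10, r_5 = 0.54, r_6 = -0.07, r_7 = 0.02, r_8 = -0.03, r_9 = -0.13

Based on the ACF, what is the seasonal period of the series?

5

The largest autocorrelation is r_5 = 0.54; the remaining lags stay at or below 0.02.
The dominant spike at lag 5 indicates a seasonal period of 5.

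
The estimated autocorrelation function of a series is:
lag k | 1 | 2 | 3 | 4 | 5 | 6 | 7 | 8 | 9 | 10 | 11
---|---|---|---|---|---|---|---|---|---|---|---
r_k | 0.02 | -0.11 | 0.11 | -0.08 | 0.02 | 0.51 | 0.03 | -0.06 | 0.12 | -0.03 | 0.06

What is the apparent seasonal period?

The largest autocorrelation is r_6 = 0.51; the remaining lags stay at or below 0.12.
The dominant spike at lag 6 indicates a seasonal period of 6.

6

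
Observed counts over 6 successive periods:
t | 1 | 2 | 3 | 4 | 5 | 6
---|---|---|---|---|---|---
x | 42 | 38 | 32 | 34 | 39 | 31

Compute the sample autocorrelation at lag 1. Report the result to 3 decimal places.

Mean x̄ = (42 + 38 + 32 + 34 + 39 + 31)/6 = 36.0000
Numerator Σ_{t=1}^{5}(x_t−x̄)(x_{t+1}−x̄) = -9.0000
Denominator Σ(x_t−x̄)² = 94.0000
r_1 = -9.0000 / 94.0000 = -0.096

-0.096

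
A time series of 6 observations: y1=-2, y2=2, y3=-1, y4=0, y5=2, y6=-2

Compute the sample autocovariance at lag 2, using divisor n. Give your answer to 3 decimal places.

Mean ȳ = (-2 + 2 − 1 + 0 + 2 − 2)/6 = -0.1667
Deviations: -1.8333, 2.1667, -0.8333, 0.1667, 2.1667, -1.8333
Σ_{t=1}^{4}(y_t−ȳ)(y_{t+2}−ȳ) = -0.2222
γ_2 = -0.2222 / 6 = -0.037

-0.037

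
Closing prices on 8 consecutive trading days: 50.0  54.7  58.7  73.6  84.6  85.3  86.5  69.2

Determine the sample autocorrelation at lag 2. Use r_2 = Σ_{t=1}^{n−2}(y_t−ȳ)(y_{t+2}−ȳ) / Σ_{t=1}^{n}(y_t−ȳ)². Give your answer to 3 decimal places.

Mean ȳ = (50.0 + 54.7 + 58.7 + 73.6 + 84.6 + 85.3 + 86.5 + 69.2)/8 = 70.3250
Deviations from mean: -20.3250, -15.6250, -11.6250, 3.2750, 14.2750, 14.9750, 16.1750, -1.1250
Σ(y_t−ȳ)(y_{t+2}−ȳ) = (236.2781) + (-51.1719) + (-165.9469) + (49.0431) + (230.8981) + (-16.8469) = 282.2538
Denominator Σ(y_t−ȳ)² = 1494.0350
r_2 = 282.2538 / 1494.0350 = 0.189

0.189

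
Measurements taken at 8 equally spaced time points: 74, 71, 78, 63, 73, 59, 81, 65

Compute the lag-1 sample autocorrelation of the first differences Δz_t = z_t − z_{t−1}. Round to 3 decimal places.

First differences Δz: -3, 7, -15, 10, -14, 22, -16
Mean of differences = -1.2857
Numerator Σ(Δz_t−Δz̄)(Δz_{t+1}−Δz̄) = -1064.7959
Denominator Σ(Δz_t−Δz̄)² = 1307.4286
r_1(Δz) = -1064.7959 / 1307.4286 = -0.814

-0.814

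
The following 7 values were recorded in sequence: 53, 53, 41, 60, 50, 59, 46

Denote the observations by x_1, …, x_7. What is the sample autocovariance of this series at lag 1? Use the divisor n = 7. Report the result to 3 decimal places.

Mean x̄ = (53 + 53 + 41 + 60 + 50 + 59 + 46)/7 = 51.7143
Deviations: 1.2857, 1.2857, -10.7143, 8.2857, -1.7143, 7.2857, -5.7143
Σ_{t=1}^{6}(x_t−x̄)(x_{t+1}−x̄) = -169.2245
γ_1 = -169.2245 / 7 = -24.175

-24.175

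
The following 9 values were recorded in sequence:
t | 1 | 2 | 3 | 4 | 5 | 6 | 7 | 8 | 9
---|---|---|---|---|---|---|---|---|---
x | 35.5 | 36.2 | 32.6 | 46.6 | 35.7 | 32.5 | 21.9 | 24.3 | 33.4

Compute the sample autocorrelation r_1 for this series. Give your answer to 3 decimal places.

Mean x̄ = (35.5 + 36.2 + 32.6 + 46.6 + 35.7 + 32.5 + 21.9 + 24.3 + 33.4)/9 = 33.1889
Numerator Σ_{t=1}^{8}(x_t−x̄)(x_{t+1}−x̄) = 135.4810
Denominator Σ(x_t−x̄)² = 407.8889
r_1 = 135.4810 / 407.8889 = 0.332

0.332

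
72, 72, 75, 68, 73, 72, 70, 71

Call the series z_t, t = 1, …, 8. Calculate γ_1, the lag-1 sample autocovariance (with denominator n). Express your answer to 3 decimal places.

Mean z̄ = (72 + 72 + 75 + 68 + 73 + 72 + 70 + 71)/8 = 71.6250
Σ_{t=1}^{7}(z_t−z̄)(z_{t+1}−z̄) = -14.8906
γ_1 = -14.8906 / 8 = -1.861

-1.861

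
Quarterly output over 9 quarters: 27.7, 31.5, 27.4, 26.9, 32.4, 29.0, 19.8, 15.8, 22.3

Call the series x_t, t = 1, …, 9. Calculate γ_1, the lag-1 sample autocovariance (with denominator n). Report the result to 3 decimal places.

Mean x̄ = (27.7 + 31.5 + 27.4 + 26.9 + 32.4 + 29.0 + 19.8 + 15.8 + 22.3)/9 = 25.8667
Σ_{t=1}^{8}(x_t−x̄)(x_{t+1}−x̄) = 125.7389
γ_1 = 125.7389 / 9 = 13.971

13.971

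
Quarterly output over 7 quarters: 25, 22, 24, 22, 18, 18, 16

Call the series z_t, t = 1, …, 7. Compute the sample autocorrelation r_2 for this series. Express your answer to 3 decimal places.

0.232

Mean z̄ = (25 + 22 + 24 + 22 + 18 + 18 + 16)/7 = 20.7143
Deviations from mean: 4.2857, 1.2857, 3.2857, 1.2857, -2.7143, -2.7143, -4.7143
Σ(z_t−z̄)(z_{t+2}−z̄) = (14.0816) + (1.6531) + (-8.9184) + (-3.4898) + (12.7959) = 16.1224
Denominator Σ(z_t−z̄)² = 69.4286
r_2 = 16.1224 / 69.4286 = 0.232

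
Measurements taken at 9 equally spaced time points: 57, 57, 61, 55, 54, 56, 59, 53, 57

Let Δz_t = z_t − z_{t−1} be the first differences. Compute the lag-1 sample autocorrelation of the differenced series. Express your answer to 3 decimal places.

First differences Δz: 0, 4, -6, -1, 2, 3, -6, 4
Mean of differences = 0.0000
Numerator Σ(Δz_t−Δz̄)(Δz_{t+1}−Δz̄) = -56.0000
Denominator Σ(Δz_t−Δz̄)² = 118.0000
r_1(Δz) = -56.0000 / 118.0000 = -0.475

-0.475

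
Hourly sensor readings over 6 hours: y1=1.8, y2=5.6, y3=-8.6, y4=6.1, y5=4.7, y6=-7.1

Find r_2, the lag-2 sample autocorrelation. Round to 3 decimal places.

Mean ȳ = (1.8 + 5.6 − 8.6 + 6.1 + 4.7 − 7.1)/6 = 0.4167
Σ(y_t−ȳ)(y_{t+2}−ȳ) = (-12.4731) + (29.4586) + (-38.6214) + (-42.7197) = -64.3556
Denominator Σ(y_t−ȳ)² = 217.2283
r_2 = -64.3556 / 217.2283 = -0.296

-0.296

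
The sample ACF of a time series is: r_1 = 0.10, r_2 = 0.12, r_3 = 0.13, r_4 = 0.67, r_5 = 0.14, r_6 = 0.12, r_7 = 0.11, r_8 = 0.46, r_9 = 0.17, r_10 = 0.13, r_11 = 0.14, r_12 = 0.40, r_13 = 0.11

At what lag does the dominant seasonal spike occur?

The largest autocorrelation is r_4 = 0.67, with weaker echoes at lags 8 (0.46) and 12 (0.40); the remaining lags stay at or below 0.17.
The dominant spike at lag 4 indicates a seasonal period of 4.

4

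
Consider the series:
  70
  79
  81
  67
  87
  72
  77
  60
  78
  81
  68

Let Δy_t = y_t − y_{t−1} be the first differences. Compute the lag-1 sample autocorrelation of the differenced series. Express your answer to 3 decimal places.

-0.604

First differences Δy: 9, 2, -14, 20, -15, 5, -17, 18, 3, -13
Mean of differences = -0.2000
Numerator Σ(Δy_t−Δȳ)(Δy_{t+1}−Δȳ) = -1040.6400
Denominator Σ(Δy_t−Δȳ)² = 1721.6000
r_1(Δy) = -1040.6400 / 1721.6000 = -0.604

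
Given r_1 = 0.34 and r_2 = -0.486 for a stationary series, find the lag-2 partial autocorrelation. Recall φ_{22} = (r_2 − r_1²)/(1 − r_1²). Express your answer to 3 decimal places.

-0.680

φ_{22} = (r_2 − r_1²) / (1 − r_1²)
r_1² = (0.34)² = 0.1156
Numerator = -0.486 − 0.1156 = -0.6016; denominator = 1 − 0.1156 = 0.8844
φ_{22} = -0.6016 / 0.8844 = -0.680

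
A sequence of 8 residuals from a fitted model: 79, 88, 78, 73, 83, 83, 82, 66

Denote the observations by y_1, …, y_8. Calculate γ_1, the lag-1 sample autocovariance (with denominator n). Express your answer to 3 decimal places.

Mean ȳ = (79 + 88 + 78 + 73 + 83 + 83 + 82 + 66)/8 = 79.0000
Deviations: 0.0000, 9.0000, -1.0000, -6.0000, 4.0000, 4.0000, 3.0000, -13.0000
Σ_{t=1}^{7}(y_t−ȳ)(y_{t+1}−ȳ) = -38.0000
γ_1 = -38.0000 / 8 = -4.750

-4.750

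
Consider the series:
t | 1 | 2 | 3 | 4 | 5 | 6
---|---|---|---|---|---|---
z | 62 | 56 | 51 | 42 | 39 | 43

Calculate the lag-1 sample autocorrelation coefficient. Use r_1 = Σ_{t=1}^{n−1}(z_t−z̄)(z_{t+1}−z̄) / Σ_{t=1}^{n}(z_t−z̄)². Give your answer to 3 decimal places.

0.540

Mean z̄ = (62 + 56 + 51 + 42 + 39 + 43)/6 = 48.8333
Deviations from mean: 13.1667, 7.1667, 2.1667, -6.8333, -9.8333, -5.8333
Σ(z_t−z̄)(z_{t+1}−z̄) = (94.3611) + (15.5278) + (-14.8056) + (67.1944) + (57.3611) = 219.6389
Denominator Σ(z_t−z̄)² = 406.8333
r_1 = 219.6389 / 406.8333 = 0.540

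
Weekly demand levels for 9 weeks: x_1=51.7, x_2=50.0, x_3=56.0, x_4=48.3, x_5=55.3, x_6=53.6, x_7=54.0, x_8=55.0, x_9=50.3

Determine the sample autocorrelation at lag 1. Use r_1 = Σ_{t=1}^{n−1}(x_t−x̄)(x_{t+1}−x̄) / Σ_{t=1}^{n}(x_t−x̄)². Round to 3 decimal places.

Mean x̄ = (51.7 + 50.0 + 56.0 + 48.3 + 55.3 + 53.6 + 54.0 + 55.0 + 50.3)/9 = 52.6889
Numerator Σ_{t=1}^{8}(x_t−x̄)(x_{t+1}−x̄) = -31.1535
Denominator Σ(x_t−x̄)² = 58.8489
r_1 = -31.1535 / 58.8489 = -0.529

-0.529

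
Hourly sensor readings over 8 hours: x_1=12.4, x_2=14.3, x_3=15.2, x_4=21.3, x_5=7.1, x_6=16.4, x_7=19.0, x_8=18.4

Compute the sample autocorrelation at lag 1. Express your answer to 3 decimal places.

Mean x̄ = (12.4 + 14.3 + 15.2 + 21.3 + 7.1 + 16.4 + 19.0 + 18.4)/8 = 15.5125
Deviations from mean: -3.1125, -1.2125, -0.3125, 5.7875, -8.4125, 0.8875, 3.4875, 2.8875
Numerator Σ_{t=1}^{7}(x_t−x̄)(x_{t+1}−x̄) = -40.6439
Denominator Σ(x_t−x̄)² = 136.8088
r_1 = -40.6439 / 136.8088 = -0.297

-0.297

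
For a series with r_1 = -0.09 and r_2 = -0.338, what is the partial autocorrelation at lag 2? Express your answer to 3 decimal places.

φ_{22} = (r_2 − r_1²) / (1 − r_1²)
r_1² = (-0.09)² = 0.0081
Numerator = -0.338 − 0.0081 = -0.3461; denominator = 1 − 0.0081 = 0.9919
φ_{22} = -0.3461 / 0.9919 = -0.349

-0.349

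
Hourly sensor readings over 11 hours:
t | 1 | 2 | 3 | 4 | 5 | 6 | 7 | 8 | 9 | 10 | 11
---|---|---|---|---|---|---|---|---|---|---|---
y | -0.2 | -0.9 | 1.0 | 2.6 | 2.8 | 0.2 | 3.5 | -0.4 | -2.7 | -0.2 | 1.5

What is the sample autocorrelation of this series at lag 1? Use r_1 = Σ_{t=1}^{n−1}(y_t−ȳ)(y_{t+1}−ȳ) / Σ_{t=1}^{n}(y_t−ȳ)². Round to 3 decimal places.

Mean ȳ = (-0.2 − 0.9 + 1.0 + 2.6 + 2.8 + 0.2 + 3.5 − 0.4 − 2.7 − 0.2 + 1.5)/11 = 0.6545
Numerator Σ_{t=1}^{10}(y_t−ȳ)(y_{t+1}−ȳ) = 6.0498
Denominator Σ(y_t−ȳ)² = 33.7673
r_1 = 6.0498 / 33.7673 = 0.179

0.179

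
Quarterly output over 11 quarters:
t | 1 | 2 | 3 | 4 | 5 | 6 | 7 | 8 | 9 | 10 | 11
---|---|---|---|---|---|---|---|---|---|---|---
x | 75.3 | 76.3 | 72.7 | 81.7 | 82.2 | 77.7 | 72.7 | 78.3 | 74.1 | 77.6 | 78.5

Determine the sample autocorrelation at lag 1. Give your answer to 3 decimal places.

-0.011

Mean x̄ = (75.3 + 76.3 + 72.7 + 81.7 + 82.2 + 77.7 + 72.7 + 78.3 + 74.1 + 77.6 + 78.5)/11 = 77.0091
Numerator Σ_{t=1}^{10}(x_t−x̄)(x_{t+1}−x̄) = -1.1428
Denominator Σ(x_t−x̄)² = 102.6891
r_1 = -1.1428 / 102.6891 = -0.011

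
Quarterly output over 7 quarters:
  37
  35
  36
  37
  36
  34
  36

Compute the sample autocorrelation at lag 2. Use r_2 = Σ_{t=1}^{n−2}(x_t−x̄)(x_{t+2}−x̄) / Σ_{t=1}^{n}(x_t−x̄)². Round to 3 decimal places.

Mean x̄ = (37 + 35 + 36 + 37 + 36 + 34 + 36)/7 = 35.8571
Deviations from mean: 1.1429, -0.8571, 0.1429, 1.1429, 0.1429, -1.8571, 0.1429
Numerator Σ_{t=1}^{5}(x_t−x̄)(x_{t+2}−x̄) = -2.8980
Denominator Σ(x_t−x̄)² = 6.8571
r_2 = -2.8980 / 6.8571 = -0.423

-0.423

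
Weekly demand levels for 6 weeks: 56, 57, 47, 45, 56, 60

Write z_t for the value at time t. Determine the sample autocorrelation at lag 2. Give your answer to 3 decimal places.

Mean z̄ = (56 + 57 + 47 + 45 + 56 + 60)/6 = 53.5000
Deviations from mean: 2.5000, 3.5000, -6.5000, -8.5000, 2.5000, 6.5000
Σ(z_t−z̄)(z_{t+2}−z̄) = (-16.2500) + (-29.7500) + (-16.2500) + (-55.2500) = -117.5000
Denominator Σ(z_t−z̄)² = 181.5000
r_2 = -117.5000 / 181.5000 = -0.647

-0.647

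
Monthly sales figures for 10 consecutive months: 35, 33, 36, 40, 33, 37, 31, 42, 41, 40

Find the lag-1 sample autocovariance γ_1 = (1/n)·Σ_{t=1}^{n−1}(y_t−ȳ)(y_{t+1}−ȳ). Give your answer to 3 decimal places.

-0.164

Mean ȳ = (35 + 33 + 36 + 40 + 33 + 37 + 31 + 42 + 41 + 40)/10 = 36.8000
Σ_{t=1}^{9}(y_t−ȳ)(y_{t+1}−ȳ) = -1.6400
γ_1 = -1.6400 / 10 = -0.164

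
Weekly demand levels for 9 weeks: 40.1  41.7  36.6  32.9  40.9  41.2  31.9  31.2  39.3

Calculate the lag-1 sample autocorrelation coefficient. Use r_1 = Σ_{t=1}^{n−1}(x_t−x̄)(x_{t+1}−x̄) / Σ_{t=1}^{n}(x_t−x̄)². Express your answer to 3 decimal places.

0.070

Mean x̄ = (40.1 + 41.7 + 36.6 + 32.9 + 40.9 + 41.2 + 31.9 + 31.2 + 39.3)/9 = 37.3111
Numerator Σ_{t=1}^{8}(x_t−x̄)(x_{t+1}−x̄) = 10.2521
Denominator Σ(x_t−x̄)² = 145.5889
r_1 = 10.2521 / 145.5889 = 0.070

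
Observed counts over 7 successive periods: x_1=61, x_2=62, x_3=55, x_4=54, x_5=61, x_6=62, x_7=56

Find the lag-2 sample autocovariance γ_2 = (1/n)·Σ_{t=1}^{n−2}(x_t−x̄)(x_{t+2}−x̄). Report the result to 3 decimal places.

-7.738

Mean x̄ = (61 + 62 + 55 + 54 + 61 + 62 + 56)/7 = 58.7143
Deviations: 2.2857, 3.2857, -3.7143, -4.7143, 2.2857, 3.2857, -2.7143
Σ_{t=1}^{5}(x_t−x̄)(x_{t+2}−x̄) = -54.1633
γ_2 = -54.1633 / 7 = -7.738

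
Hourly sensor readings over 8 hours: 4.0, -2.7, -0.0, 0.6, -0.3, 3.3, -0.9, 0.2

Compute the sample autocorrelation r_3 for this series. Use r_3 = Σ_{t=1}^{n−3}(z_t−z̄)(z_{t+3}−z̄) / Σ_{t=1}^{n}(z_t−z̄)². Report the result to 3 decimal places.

0.049

Mean z̄ = (4.0 − 2.7 − 0.0 + 0.6 − 0.3 + 3.3 − 0.9 + 0.2)/8 = 0.5250
Numerator Σ_{t=1}^{5}(z_t−z̄)(z_{t+3}−z̄) = 1.6256
Denominator Σ(z_t−z̄)² = 33.2750
r_3 = 1.6256 / 33.2750 = 0.049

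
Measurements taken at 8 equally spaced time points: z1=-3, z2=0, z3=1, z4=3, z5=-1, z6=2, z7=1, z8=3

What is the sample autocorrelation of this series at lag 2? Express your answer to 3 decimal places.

Mean z̄ = (-3 + 0 + 1 + 3 − 1 + 2 + 1 + 3)/8 = 0.7500
Deviations from mean: -3.7500, -0.7500, 0.2500, 2.2500, -1.7500, 1.2500, 0.2500, 2.2500
Σ(z_t−z̄)(z_{t+2}−z̄) = (-0.9375) + (-1.6875) + (-0.4375) + (2.8125) + (-0.4375) + (2.8125) = 2.1250
Denominator Σ(z_t−z̄)² = 29.5000
r_2 = 2.1250 / 29.5000 = 0.072

0.072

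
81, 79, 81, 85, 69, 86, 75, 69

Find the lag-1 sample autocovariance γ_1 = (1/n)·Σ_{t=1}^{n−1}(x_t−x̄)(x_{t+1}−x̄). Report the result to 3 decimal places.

Mean x̄ = (81 + 79 + 81 + 85 + 69 + 86 + 75 + 69)/8 = 78.1250
Σ_{t=1}^{7}(x_t−x̄)(x_{t+1}−x̄) = -105.8906
γ_1 = -105.8906 / 8 = -13.236

-13.236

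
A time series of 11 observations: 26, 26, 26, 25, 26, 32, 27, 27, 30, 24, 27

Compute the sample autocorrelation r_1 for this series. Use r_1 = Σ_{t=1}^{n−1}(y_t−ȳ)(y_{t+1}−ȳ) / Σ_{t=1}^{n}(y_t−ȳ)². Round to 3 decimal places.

Mean ȳ = (26 + 26 + 26 + 25 + 26 + 32 + 27 + 27 + 30 + 24 + 27)/11 = 26.9091
Numerator Σ_{t=1}^{10}(y_t−ȳ)(y_{t+1}−ȳ) = -8.0083
Denominator Σ(y_t−ȳ)² = 50.9091
r_1 = -8.0083 / 50.9091 = -0.157

-0.157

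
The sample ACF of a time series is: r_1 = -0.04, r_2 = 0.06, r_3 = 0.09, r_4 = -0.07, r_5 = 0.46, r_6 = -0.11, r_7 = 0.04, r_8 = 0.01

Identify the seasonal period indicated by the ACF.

5

The largest autocorrelation is r_5 = 0.46; the remaining lags stay at or below 0.09.
The dominant spike at lag 5 indicates a seasonal period of 5.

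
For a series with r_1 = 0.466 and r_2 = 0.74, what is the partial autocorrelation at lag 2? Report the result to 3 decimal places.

φ_{22} = (r_2 − r_1²) / (1 − r_1²)
r_1² = (0.466)² = 0.217156
Numerator = 0.74 − 0.2172 = 0.5228; denominator = 1 − 0.2172 = 0.7828
φ_{22} = 0.5228 / 0.7828 = 0.668

0.668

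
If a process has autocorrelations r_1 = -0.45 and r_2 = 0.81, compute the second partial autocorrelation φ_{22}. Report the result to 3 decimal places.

0.762

φ_{22} = (r_2 − r_1²) / (1 − r_1²)
r_1² = (-0.45)² = 0.2025
Numerator = 0.81 − 0.2025 = 0.6075; denominator = 1 − 0.2025 = 0.7975
φ_{22} = 0.6075 / 0.7975 = 0.762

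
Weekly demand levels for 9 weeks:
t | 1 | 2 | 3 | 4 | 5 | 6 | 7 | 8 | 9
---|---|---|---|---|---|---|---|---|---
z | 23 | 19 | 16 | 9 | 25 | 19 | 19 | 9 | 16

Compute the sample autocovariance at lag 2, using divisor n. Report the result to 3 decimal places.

-5.418

Mean z̄ = (23 + 19 + 16 + 9 + 25 + 19 + 19 + 9 + 16)/9 = 17.2222
Σ_{t=1}^{7}(z_t−z̄)(z_{t+2}−z̄) = -48.7654
γ_2 = -48.7654 / 9 = -5.418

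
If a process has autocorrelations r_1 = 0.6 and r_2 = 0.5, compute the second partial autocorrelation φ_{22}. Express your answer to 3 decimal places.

φ_{22} = (r_2 − r_1²) / (1 − r_1²)
r_1² = (0.6)² = 0.36
Numerator = 0.5 − 0.3600 = 0.1400; denominator = 1 − 0.3600 = 0.6400
φ_{22} = 0.1400 / 0.6400 = 0.219

0.219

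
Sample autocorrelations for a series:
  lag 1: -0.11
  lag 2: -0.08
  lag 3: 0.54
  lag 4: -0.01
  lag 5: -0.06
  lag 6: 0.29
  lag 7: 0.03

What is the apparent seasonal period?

The largest autocorrelation is r_3 = 0.54, with a weaker echo at lag 6 (0.29); the remaining lags stay at or below 0.03.
The dominant spike at lag 3 indicates a seasonal period of 3.

3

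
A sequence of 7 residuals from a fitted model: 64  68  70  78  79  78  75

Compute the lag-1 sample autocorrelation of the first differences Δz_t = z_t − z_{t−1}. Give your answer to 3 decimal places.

First differences Δz: 4, 2, 8, 1, -1, -3
Mean of differences = 1.8333
Numerator Σ(Δz_t−Δz̄)(Δz_{t+1}−Δz̄) = 12.3056
Denominator Σ(Δz_t−Δz̄)² = 74.8333
r_1(Δz) = 12.3056 / 74.8333 = 0.164

0.164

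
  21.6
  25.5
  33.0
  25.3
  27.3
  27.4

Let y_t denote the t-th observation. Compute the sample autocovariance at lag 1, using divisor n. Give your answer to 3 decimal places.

-1.768

Mean ȳ = (21.6 + 25.5 + 33.0 + 25.3 + 27.3 + 27.4)/6 = 26.6833
Σ_{t=1}^{5}(y_t−ȳ)(y_{t+1}−ȳ) = -10.6086
γ_1 = -10.6086 / 6 = -1.768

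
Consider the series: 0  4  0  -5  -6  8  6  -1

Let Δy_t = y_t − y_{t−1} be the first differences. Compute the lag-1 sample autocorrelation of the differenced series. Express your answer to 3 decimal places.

-0.061

First differences Δy: 4, -4, -5, -1, 14, -2, -7
Mean of differences = -0.1429
Numerator Σ(Δy_t−Δȳ)(Δy_{t+1}−Δȳ) = -18.7347
Denominator Σ(Δy_t−Δȳ)² = 306.8571
r_1(Δy) = -18.7347 / 306.8571 = -0.061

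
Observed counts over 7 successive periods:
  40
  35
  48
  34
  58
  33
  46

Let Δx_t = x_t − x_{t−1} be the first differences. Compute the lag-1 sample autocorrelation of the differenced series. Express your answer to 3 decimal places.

First differences Δx: -5, 13, -14, 24, -25, 13
Mean of differences = 1.0000
Numerator Σ(Δx_t−Δx̄)(Δx_{t+1}−Δx̄) = -1507.0000
Denominator Σ(Δx_t−Δx̄)² = 1754.0000
r_1(Δx) = -1507.0000 / 1754.0000 = -0.859

-0.859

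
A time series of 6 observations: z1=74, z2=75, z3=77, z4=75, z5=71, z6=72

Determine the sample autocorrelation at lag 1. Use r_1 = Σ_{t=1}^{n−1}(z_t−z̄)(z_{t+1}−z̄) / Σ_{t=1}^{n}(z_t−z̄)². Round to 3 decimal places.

0.375

Mean z̄ = (74 + 75 + 77 + 75 + 71 + 72)/6 = 74.0000
Deviations from mean: 0.0000, 1.0000, 3.0000, 1.0000, -3.0000, -2.0000
Σ(z_t−z̄)(z_{t+1}−z̄) = (0.0000) + (3.0000) + (3.0000) + (-3.0000) + (6.0000) = 9.0000
Denominator Σ(z_t−z̄)² = 24.0000
r_1 = 9.0000 / 24.0000 = 0.375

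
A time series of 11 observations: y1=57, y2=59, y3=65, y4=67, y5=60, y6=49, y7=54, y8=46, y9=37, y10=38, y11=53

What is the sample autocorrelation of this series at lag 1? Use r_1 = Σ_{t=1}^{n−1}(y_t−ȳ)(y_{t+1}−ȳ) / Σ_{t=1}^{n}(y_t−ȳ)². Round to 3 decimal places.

Mean ȳ = (57 + 59 + 65 + 67 + 60 + 49 + 54 + 46 + 37 + 38 + 53)/11 = 53.1818
Numerator Σ_{t=1}^{10}(y_t−ȳ)(y_{t+1}−ȳ) = 675.3306
Denominator Σ(y_t−ȳ)² = 987.6364
r_1 = 675.3306 / 987.6364 = 0.684

0.684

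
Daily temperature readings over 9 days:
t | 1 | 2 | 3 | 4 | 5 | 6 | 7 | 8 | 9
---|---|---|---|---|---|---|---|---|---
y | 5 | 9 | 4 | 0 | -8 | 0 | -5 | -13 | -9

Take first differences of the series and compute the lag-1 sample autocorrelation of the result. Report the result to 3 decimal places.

First differences Δy: 4, -5, -4, -8, 8, -5, -8, 4
Mean of differences = -1.7500
Numerator Σ(Δy_t−Δȳ)(Δy_{t+1}−Δȳ) = -105.5625
Denominator Σ(Δy_t−Δȳ)² = 265.5000
r_1(Δy) = -105.5625 / 265.5000 = -0.398

-0.398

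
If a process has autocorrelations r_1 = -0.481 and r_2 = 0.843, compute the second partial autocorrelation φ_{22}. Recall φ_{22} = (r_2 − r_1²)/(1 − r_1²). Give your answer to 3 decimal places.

φ_{22} = (r_2 − r_1²) / (1 − r_1²)
r_1² = (-0.481)² = 0.231361
Numerator = 0.843 − 0.2314 = 0.6116; denominator = 1 − 0.2314 = 0.7686
φ_{22} = 0.6116 / 0.7686 = 0.796

0.796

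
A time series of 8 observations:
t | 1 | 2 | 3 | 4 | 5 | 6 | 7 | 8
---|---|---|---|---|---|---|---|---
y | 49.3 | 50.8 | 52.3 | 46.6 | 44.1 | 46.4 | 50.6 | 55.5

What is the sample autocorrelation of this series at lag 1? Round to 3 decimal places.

0.325

Mean ȳ = (49.3 + 50.8 + 52.3 + 46.6 + 44.1 + 46.4 + 50.6 + 55.5)/8 = 49.4500
Deviations from mean: -0.1500, 1.3500, 2.8500, -2.8500, -5.3500, -3.0500, 1.1500, 6.0500
Σ(y_t−ȳ)(y_{t+1}−ȳ) = (-0.2025) + (3.8475) + (-8.1225) + (15.2475) + (16.3175) + (-3.5075) + (6.9575) = 30.5375
Denominator Σ(y_t−ȳ)² = 93.9400
r_1 = 30.5375 / 93.9400 = 0.325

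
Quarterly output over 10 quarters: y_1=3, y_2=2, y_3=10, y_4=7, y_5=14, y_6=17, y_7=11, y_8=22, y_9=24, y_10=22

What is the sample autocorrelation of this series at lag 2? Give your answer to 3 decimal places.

Mean ȳ = (3 + 2 + 10 + 7 + 14 + 17 + 11 + 22 + 24 + 22)/10 = 13.2000
Numerator Σ_{t=1}^{8}(y_t−ȳ)(y_{t+2}−ȳ) = 161.3200
Denominator Σ(y_t−ȳ)² = 569.6000
r_2 = 161.3200 / 569.6000 = 0.283

0.283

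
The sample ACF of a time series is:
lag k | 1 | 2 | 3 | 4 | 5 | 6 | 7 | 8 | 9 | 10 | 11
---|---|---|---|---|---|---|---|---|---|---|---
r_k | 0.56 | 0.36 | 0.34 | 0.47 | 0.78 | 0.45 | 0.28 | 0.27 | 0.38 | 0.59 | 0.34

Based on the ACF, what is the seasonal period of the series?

The largest autocorrelation is r_5 = 0.78, with a weaker echo at lag 10 (0.59); the remaining lags stay at or below 0.56. The elevated value at lag 1 (0.56), dropping to 0.36 at lag 2, reflects decaying short-term dependence rather than seasonality.
The dominant spike at lag 5 indicates a seasonal period of 5.

5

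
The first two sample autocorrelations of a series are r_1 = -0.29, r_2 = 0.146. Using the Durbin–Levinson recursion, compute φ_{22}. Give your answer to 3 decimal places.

φ_{22} = (r_2 − r_1²) / (1 − r_1²)
r_1² = (-0.29)² = 0.0841
Numerator = 0.146 − 0.0841 = 0.0619; denominator = 1 − 0.0841 = 0.9159
φ_{22} = 0.0619 / 0.9159 = 0.068

0.068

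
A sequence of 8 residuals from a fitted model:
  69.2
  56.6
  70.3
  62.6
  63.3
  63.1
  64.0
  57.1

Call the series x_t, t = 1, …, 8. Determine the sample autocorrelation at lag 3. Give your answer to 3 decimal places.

-0.036

Mean x̄ = (69.2 + 56.6 + 70.3 + 62.6 + 63.3 + 63.1 + 64.0 + 57.1)/8 = 63.2750
Σ(x_t−x̄)(x_{t+3}−x̄) = (-3.9994) + (-0.1669) + (-1.2294) + (-0.4894) + (-0.1544) = -6.0394
Denominator Σ(x_t−x̄)² = 168.1550
r_3 = -6.0394 / 168.1550 = -0.036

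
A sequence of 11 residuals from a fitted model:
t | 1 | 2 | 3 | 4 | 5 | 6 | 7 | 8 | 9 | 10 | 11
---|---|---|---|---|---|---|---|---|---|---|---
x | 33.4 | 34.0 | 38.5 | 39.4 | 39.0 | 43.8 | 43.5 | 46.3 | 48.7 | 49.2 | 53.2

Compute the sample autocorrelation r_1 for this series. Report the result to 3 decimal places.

0.667

Mean x̄ = (33.4 + 34.0 + 38.5 + 39.4 + 39.0 + 43.8 + 43.5 + 46.3 + 48.7 + 49.2 + 53.2)/11 = 42.6364
Numerator Σ_{t=1}^{10}(x_t−x̄)(x_{t+1}−x̄) = 271.9350
Denominator Σ(x_t−x̄)² = 407.6655
r_1 = 271.9350 / 407.6655 = 0.667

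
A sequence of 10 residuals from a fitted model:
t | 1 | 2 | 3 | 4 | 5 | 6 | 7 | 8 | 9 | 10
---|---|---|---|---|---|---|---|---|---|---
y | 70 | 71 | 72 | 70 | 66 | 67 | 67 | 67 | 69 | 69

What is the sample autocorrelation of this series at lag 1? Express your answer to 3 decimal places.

0.600

Mean ȳ = (70 + 71 + 72 + 70 + 66 + 67 + 67 + 67 + 69 + 69)/10 = 68.8000
Numerator Σ_{t=1}^{9}(y_t−ȳ)(y_{t+1}−ȳ) = 21.3600
Denominator Σ(y_t−ȳ)² = 35.6000
r_1 = 21.3600 / 35.6000 = 0.600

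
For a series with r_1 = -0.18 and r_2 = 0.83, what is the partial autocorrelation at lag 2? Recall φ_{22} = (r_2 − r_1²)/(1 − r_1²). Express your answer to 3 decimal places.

φ_{22} = (r_2 − r_1²) / (1 − r_1²)
r_1² = (-0.18)² = 0.0324
Numerator = 0.83 − 0.0324 = 0.7976; denominator = 1 − 0.0324 = 0.9676
φ_{22} = 0.7976 / 0.9676 = 0.824

0.824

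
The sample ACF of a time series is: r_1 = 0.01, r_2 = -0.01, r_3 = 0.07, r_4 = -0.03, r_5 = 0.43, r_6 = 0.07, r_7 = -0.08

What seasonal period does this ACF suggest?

The largest autocorrelation is r_5 = 0.43; the remaining lags stay at or below 0.07.
The dominant spike at lag 5 indicates a seasonal period of 5.

5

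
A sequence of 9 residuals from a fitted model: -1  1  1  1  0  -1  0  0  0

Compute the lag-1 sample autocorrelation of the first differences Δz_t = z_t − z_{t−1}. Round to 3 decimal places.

0.016

First differences Δz: 2, 0, 0, -1, -1, 1, 0, 0
Mean of differences = 0.1250
Numerator Σ(Δz_t−Δz̄)(Δz_{t+1}−Δz̄) = 0.1094
Denominator Σ(Δz_t−Δz̄)² = 6.8750
r_1(Δz) = 0.1094 / 6.8750 = 0.016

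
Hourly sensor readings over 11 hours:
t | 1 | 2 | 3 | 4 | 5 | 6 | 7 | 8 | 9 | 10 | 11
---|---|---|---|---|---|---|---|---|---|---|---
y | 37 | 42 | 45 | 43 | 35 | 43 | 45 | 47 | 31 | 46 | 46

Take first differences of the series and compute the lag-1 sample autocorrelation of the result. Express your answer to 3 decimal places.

-0.457

First differences Δy: 5, 3, -2, -8, 8, 2, 2, -16, 15, 0
Mean of differences = 0.9000
Numerator Σ(Δy_t−Δȳ)(Δy_{t+1}−Δȳ) = -295.4100
Denominator Σ(Δy_t−Δȳ)² = 646.9000
r_1(Δy) = -295.4100 / 646.9000 = -0.457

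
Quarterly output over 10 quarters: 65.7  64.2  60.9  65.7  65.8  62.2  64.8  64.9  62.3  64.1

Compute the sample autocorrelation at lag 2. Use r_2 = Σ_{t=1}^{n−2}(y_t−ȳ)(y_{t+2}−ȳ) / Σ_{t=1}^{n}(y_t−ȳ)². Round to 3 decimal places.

Mean ȳ = (65.7 + 64.2 + 60.9 + 65.7 + 65.8 + 62.2 + 64.8 + 64.9 + 62.3 + 64.1)/10 = 64.0600
Numerator Σ_{t=1}^{8}(y_t−ȳ)(y_{t+2}−ȳ) = -15.0452
Denominator Σ(y_t−ȳ)² = 26.2240
r_2 = -15.0452 / 26.2240 = -0.574

-0.574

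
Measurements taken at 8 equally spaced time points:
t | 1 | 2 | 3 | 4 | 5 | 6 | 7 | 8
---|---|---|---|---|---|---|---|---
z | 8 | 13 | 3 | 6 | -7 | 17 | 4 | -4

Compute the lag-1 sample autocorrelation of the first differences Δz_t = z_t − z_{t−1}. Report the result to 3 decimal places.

First differences Δz: 5, -10, 3, -13, 24, -13, -8
Mean of differences = -1.7143
Numerator Σ(Δz_t−Δz̄)(Δz_{t+1}−Δz̄) = -657.3673
Denominator Σ(Δz_t−Δz̄)² = 1091.4286
r_1(Δz) = -657.3673 / 1091.4286 = -0.602

-0.602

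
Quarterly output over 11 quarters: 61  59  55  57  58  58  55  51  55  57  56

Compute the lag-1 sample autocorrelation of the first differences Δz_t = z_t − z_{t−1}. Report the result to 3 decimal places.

First differences Δz: -2, -4, 2, 1, 0, -3, -4, 4, 2, -1
Mean of differences = -0.5000
Numerator Σ(Δz_t−Δz̄)(Δz_{t+1}−Δz̄) = 2.7500
Denominator Σ(Δz_t−Δz̄)² = 68.5000
r_1(Δz) = 2.7500 / 68.5000 = 0.040

0.040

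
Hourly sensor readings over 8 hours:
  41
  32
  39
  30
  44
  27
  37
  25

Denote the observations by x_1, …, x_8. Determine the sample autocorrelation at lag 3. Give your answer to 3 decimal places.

Mean x̄ = (41 + 32 + 39 + 30 + 44 + 27 + 37 + 25)/8 = 34.3750
Deviations from mean: 6.6250, -2.3750, 4.6250, -4.3750, 9.6250, -7.3750, 2.6250, -9.3750
Numerator Σ_{t=1}^{5}(x_t−x̄)(x_{t+3}−x̄) = -187.6719
Denominator Σ(x_t−x̄)² = 331.8750
r_3 = -187.6719 / 331.8750 = -0.565

-0.565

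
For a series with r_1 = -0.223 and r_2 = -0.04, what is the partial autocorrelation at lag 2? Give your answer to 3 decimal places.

-0.094

φ_{22} = (r_2 − r_1²) / (1 − r_1²)
r_1² = (-0.223)² = 0.049729
Numerator = -0.04 − 0.0497 = -0.0897; denominator = 1 − 0.0497 = 0.9503
φ_{22} = -0.0897 / 0.9503 = -0.094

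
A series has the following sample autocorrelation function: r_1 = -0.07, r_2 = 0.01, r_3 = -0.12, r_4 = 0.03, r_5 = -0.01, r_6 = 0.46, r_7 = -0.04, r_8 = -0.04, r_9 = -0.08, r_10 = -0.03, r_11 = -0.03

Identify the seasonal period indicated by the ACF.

6

The largest autocorrelation is r_6 = 0.46; the remaining lags stay at or below 0.03.
The dominant spike at lag 6 indicates a seasonal period of 6.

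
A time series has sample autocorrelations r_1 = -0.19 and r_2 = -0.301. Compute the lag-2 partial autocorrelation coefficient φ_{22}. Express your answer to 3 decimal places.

φ_{22} = (r_2 − r_1²) / (1 − r_1²)
r_1² = (-0.19)² = 0.0361
Numerator = -0.301 − 0.0361 = -0.3371; denominator = 1 − 0.0361 = 0.9639
φ_{22} = -0.3371 / 0.9639 = -0.350

-0.350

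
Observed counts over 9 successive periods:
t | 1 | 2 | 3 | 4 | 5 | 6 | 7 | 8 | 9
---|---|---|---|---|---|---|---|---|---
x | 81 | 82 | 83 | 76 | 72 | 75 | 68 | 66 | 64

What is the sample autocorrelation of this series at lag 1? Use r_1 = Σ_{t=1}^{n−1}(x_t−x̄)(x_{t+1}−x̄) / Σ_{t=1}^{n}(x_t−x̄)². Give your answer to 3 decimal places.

Mean x̄ = (81 + 82 + 83 + 76 + 72 + 75 + 68 + 66 + 64)/9 = 74.1111
Numerator Σ_{t=1}^{8}(x_t−x̄)(x_{t+1}−x̄) = 261.5432
Denominator Σ(x_t−x̄)² = 402.8889
r_1 = 261.5432 / 402.8889 = 0.649

0.649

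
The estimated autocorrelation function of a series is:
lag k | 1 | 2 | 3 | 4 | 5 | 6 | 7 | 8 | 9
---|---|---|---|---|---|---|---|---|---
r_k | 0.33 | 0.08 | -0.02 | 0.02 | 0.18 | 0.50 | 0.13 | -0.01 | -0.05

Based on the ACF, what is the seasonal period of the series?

The largest autocorrelation is r_6 = 0.50; the remaining lags stay at or below 0.33. The elevated value at lag 1 (0.33), dropping to 0.08 at lag 2, reflects decaying short-term dependence rather than seasonality.
The dominant spike at lag 6 indicates a seasonal period of 6.

6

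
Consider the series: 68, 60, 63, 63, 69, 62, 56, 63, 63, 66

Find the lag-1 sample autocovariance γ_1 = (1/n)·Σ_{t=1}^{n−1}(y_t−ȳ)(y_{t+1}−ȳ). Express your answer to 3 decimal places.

-1.259

Mean ȳ = (68 + 60 + 63 + 63 + 69 + 62 + 56 + 63 + 63 + 66)/10 = 63.3000
Σ_{t=1}^{9}(y_t−ȳ)(y_{t+1}−ȳ) = -12.5900
γ_1 = -12.5900 / 10 = -1.259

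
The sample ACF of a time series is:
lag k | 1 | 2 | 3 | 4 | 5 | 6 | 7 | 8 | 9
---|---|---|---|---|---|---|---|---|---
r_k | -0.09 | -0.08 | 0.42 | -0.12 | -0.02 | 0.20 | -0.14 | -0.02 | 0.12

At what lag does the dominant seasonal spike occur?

3

The largest autocorrelation is r_3 = 0.42, with a weaker echo at lag 6 (0.20); the remaining lags stay at or below 0.12.
The dominant spike at lag 3 indicates a seasonal period of 3.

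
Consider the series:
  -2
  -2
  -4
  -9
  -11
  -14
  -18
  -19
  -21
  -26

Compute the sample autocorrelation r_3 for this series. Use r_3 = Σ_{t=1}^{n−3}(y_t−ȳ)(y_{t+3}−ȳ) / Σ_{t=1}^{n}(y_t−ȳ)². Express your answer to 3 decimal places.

0.153

Mean ȳ = (-2 − 2 − 4 − 9 − 11 − 14 − 18 − 19 − 21 − 26)/10 = -12.6000
Σ(y_t−ȳ)(y_{t+3}−ȳ) = (38.1600) + (16.9600) + (-12.0400) + (-19.4400) + (-10.2400) + (11.7600) + (72.3600) = 97.5200
Denominator Σ(y_t−ȳ)² = 636.4000
r_3 = 97.5200 / 636.4000 = 0.153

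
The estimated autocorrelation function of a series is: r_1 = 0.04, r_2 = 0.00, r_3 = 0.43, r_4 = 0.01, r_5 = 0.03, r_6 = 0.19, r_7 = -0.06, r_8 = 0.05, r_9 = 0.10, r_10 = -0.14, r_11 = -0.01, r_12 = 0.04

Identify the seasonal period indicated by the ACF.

The largest autocorrelation is r_3 = 0.43, with a weaker echo at lag 6 (0.19); the remaining lags stay at or below 0.10.
The dominant spike at lag 3 indicates a seasonal period of 3.

3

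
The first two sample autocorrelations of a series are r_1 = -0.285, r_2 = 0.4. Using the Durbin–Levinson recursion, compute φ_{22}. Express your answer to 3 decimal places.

0.347

φ_{22} = (r_2 − r_1²) / (1 − r_1²)
r_1² = (-0.285)² = 0.081225
Numerator = 0.4 − 0.0812 = 0.3188; denominator = 1 − 0.0812 = 0.9188
φ_{22} = 0.3188 / 0.9188 = 0.347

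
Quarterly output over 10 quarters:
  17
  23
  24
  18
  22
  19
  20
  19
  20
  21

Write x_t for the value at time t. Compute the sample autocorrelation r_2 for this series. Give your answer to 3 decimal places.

-0.199

Mean x̄ = (17 + 23 + 24 + 18 + 22 + 19 + 20 + 19 + 20 + 21)/10 = 20.3000
Numerator Σ_{t=1}^{8}(x_t−x̄)(x_{t+2}−x̄) = -8.7800
Denominator Σ(x_t−x̄)² = 44.1000
r_2 = -8.7800 / 44.1000 = -0.199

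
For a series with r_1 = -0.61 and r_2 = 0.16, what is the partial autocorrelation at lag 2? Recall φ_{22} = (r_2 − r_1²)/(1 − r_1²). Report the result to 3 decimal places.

φ_{22} = (r_2 − r_1²) / (1 − r_1²)
r_1² = (-0.61)² = 0.3721
Numerator = 0.16 − 0.3721 = -0.2121; denominator = 1 − 0.3721 = 0.6279
φ_{22} = -0.2121 / 0.6279 = -0.338

-0.338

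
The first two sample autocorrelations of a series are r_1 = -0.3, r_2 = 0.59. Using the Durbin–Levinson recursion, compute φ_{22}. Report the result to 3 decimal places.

0.549

φ_{22} = (r_2 − r_1²) / (1 − r_1²)
r_1² = (-0.3)² = 0.09
Numerator = 0.59 − 0.0900 = 0.5000; denominator = 1 − 0.0900 = 0.9100
φ_{22} = 0.5000 / 0.9100 = 0.549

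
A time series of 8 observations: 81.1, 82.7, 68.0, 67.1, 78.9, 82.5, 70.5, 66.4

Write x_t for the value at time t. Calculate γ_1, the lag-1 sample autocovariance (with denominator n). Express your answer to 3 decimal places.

Mean x̄ = (81.1 + 82.7 + 68.0 + 67.1 + 78.9 + 82.5 + 70.5 + 66.4)/8 = 74.6500
Σ_{t=1}^{7}(x_t−x̄)(x_{t+1}−x̄) = 51.5325
γ_1 = 51.5325 / 8 = 6.442

6.442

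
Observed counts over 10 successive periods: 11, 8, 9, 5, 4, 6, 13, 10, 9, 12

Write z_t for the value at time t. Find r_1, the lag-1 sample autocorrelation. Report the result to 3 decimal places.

Mean z̄ = (11 + 8 + 9 + 5 + 4 + 6 + 13 + 10 + 9 + 12)/10 = 8.7000
Numerator Σ_{t=1}^{9}(z_t−z̄)(z_{t+1}−z̄) = 22.5100
Denominator Σ(z_t−z̄)² = 80.1000
r_1 = 22.5100 / 80.1000 = 0.281

0.281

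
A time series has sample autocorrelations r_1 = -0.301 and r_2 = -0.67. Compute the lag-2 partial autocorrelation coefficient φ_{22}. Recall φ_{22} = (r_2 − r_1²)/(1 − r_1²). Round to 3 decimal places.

-0.836

φ_{22} = (r_2 − r_1²) / (1 − r_1²)
r_1² = (-0.301)² = 0.090601
Numerator = -0.67 − 0.0906 = -0.7606; denominator = 1 − 0.0906 = 0.9094
φ_{22} = -0.7606 / 0.9094 = -0.836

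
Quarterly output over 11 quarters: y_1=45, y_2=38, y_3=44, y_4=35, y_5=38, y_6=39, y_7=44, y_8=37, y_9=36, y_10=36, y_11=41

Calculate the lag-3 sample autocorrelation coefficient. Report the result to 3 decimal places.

-0.464

Mean ȳ = (45 + 38 + 44 + 35 + 38 + 39 + 44 + 37 + 36 + 36 + 41)/11 = 39.3636
Numerator Σ_{t=1}^{8}(y_t−ȳ)(y_{t+3}−ȳ) = -59.6694
Denominator Σ(y_t−ȳ)² = 128.5455
r_3 = -59.6694 / 128.5455 = -0.464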